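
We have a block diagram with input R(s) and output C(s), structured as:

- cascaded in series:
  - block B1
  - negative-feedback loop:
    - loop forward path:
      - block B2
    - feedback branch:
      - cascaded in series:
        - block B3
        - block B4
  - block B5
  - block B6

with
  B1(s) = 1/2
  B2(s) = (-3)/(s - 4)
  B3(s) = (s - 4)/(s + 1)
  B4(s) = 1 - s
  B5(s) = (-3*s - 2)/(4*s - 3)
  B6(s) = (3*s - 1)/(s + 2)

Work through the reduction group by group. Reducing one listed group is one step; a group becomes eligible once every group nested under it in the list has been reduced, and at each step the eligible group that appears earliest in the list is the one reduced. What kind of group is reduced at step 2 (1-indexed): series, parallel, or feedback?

The answer is feedback.

Reasoning:
(1) cascade B3, B4
(2) feedback reduction of B2, (B3*B4)
(3) combine B1, [B2/(1+B2*(B3*B4))], B5, B6 in series
Step 2: feedback.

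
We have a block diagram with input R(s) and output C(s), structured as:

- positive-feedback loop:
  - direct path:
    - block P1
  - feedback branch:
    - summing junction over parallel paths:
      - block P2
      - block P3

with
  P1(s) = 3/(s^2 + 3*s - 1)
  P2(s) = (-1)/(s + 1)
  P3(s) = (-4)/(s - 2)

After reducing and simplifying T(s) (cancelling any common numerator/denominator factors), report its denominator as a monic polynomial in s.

(1) reduce the parallel group P2, P3 gives (-5*s - 2)/(s^2 - s - 2)
(2) collapse the loop (P1 forward, (P2+P3) return) gives (3*s^2 - 3*s - 6)/(s^4 + 2*s^3 - 6*s^2 + 10*s + 8)
Step 2 gives the fully reduced T(s), with no common factor left to cancel. The denominator is already monic (leading coefficient 1).

Final answer: s^4 + 2*s^3 - 6*s^2 + 10*s + 8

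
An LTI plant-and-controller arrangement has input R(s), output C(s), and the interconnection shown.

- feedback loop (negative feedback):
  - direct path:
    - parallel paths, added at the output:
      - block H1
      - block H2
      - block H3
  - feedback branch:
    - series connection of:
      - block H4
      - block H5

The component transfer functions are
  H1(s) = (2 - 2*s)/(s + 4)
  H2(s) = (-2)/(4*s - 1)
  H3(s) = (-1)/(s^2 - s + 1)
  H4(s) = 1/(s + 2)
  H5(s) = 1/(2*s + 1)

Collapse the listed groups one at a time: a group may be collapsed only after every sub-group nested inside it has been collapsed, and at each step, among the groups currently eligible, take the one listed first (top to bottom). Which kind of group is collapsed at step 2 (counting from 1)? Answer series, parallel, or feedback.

Answer: series

Working:
Step 1 - reduce the parallel group H1, H2, H3
Step 2 - cascade H4, H5
Step 3 - close the feedback loop around (H1+H2+H3), (H4*H5)
Step 2 collapses a series group.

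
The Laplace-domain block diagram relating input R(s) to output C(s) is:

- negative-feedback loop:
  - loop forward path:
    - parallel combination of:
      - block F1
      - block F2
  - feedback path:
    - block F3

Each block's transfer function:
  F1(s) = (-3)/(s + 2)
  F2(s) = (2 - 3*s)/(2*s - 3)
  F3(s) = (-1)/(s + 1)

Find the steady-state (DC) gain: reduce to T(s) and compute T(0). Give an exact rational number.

First reduce the diagram to T(s).

[1] reduce the parallel group F1, F2 = (-3*s^2 - 10*s + 13)/(2*s^2 + s - 6)
[2] feedback reduction of (F1+F2), F3 = (-3*s^3 - 13*s^2 + 3*s + 13)/(2*s^3 + 6*s^2 + 5*s - 19)
DC gain: substitute s = 0 into T(s) from step 2: T(0) = 13/(-19) = -13/19.

Answer: -13/19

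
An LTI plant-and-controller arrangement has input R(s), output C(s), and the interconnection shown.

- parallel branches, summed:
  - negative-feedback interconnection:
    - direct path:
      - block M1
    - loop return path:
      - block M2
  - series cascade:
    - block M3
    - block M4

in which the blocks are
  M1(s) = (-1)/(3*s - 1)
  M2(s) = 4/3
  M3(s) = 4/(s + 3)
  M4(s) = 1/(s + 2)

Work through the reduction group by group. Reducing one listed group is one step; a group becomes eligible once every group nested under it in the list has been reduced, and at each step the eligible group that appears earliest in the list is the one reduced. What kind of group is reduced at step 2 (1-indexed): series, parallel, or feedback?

Step 1. collapse the loop (M1 forward, M2 return)
Step 2. multiply M3, M4 (series)
Step 3. add [M1/(1+M1*M2)], (M3*M4) (parallel)
Step 2: series.

Therefore the answer is series.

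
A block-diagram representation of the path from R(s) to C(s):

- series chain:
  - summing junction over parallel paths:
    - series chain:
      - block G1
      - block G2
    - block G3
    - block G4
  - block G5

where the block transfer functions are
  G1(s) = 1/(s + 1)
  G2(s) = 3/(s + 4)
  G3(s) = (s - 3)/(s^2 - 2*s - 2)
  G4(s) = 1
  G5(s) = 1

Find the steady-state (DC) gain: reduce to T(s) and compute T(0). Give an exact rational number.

Answer: 13/4

Working:
[1] combine G1, G2 in series = 3/(s^2 + 5*s + 4)
[2] reduce the parallel group (G1*G2), G3, G4 = (s^4 + 4*s^3 - 3*s^2 - 35*s - 26)/(s^4 + 3*s^3 - 8*s^2 - 18*s - 8)
[3] combine ((G1*G2)+G3+G4), G5 in series = (s^4 + 4*s^3 - 3*s^2 - 35*s - 26)/(s^4 + 3*s^3 - 8*s^2 - 18*s - 8)
That last expression is T(s); at s = 0 only the constant terms survive, so T(0) = -26/(-8) = 13/4.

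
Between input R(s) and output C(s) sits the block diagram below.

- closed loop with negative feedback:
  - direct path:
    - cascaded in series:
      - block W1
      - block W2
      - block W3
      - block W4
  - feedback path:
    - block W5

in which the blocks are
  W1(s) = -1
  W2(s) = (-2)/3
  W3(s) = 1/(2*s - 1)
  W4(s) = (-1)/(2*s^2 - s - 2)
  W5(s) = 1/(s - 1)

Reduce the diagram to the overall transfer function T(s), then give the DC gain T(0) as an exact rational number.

Answer: -1/4

Working:
Step 1 - multiply W1, W2, W3, W4 (series) = (-2)/(12*s^3 - 12*s^2 - 9*s + 6)
Step 2 - reduce the feedback loop with forward (W1*W2*W3*W4) and return W5 = (2 - 2*s)/(12*s^4 - 24*s^3 + 3*s^2 + 15*s - 8)
Evaluating the step-2 result (the overall T(s)) at s = 0 gives T(0) = 2/(-8) = -1/4.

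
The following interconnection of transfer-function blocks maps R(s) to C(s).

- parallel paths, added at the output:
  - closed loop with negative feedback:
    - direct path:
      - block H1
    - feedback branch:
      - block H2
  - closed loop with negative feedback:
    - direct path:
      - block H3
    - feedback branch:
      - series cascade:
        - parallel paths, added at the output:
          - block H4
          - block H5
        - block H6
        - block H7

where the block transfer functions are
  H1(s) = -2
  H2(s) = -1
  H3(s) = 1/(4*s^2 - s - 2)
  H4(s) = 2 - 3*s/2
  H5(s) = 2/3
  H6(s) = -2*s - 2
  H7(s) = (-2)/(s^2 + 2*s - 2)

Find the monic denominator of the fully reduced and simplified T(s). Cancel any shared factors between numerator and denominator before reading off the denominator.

1. collapse the loop (H1 forward, H2 return) = (-2)/3
2. parallel reduction of H4, H5 = 8/3 - 3*s/2
3. cascade (H4+H5), H6, H7 = (-18*s^2 + 14*s + 32)/(3*s^2 + 6*s - 6)
4. collapse the loop (H3 forward, ((H4+H5)*H6*H7) return) = (3*s^2 + 6*s - 6)/(12*s^4 + 21*s^3 - 54*s^2 + 8*s + 44)
5. add [H1/(1+H1*H2)], [H3/(1+H3*((H4+H5)*H6*H7))] (parallel) = (-24*s^4 - 42*s^3 + 117*s^2 + 2*s - 106)/(36*s^4 + 63*s^3 - 162*s^2 + 24*s + 132)
No further cancellation is possible in the step-5 result, so that is T(s). Its denominator becomes monic after dividing by the leading coefficient 36.

Hence the answer: s^4 + 7*s^3/4 - 9*s^2/2 + 2*s/3 + 11/3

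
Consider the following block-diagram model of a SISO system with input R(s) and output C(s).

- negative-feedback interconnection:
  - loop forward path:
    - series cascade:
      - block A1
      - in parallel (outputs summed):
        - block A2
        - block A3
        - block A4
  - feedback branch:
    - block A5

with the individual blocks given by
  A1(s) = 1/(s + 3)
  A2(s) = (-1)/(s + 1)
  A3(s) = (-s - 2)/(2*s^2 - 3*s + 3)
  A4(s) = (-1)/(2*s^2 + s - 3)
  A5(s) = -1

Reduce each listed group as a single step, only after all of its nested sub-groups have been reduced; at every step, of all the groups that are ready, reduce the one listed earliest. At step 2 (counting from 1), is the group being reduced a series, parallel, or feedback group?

(1) sum the parallel branches A2, A3, A4
(2) cascade A1, (A2+A3+A4)
(3) close the feedback loop around (A1*(A2+A3+A4)), A5
At step 2 the group reduced is series.

Answer: series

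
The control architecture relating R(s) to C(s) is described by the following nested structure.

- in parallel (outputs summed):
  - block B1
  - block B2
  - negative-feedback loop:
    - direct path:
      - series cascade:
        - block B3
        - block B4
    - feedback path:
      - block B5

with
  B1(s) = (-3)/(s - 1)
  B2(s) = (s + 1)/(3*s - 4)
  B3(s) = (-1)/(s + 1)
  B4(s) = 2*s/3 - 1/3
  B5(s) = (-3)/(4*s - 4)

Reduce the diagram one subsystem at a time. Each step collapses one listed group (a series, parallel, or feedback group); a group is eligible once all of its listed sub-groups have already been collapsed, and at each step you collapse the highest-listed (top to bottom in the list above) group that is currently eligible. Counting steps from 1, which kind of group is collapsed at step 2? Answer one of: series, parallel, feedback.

(1) combine B3, B4 in series
(2) reduce the feedback loop with forward (B3*B4) and return B5
(3) sum the parallel branches B1, B2, [(B3*B4)/(1+(B3*B4)*B5)]
So the answer for step 2 is feedback.

Hence the answer: feedback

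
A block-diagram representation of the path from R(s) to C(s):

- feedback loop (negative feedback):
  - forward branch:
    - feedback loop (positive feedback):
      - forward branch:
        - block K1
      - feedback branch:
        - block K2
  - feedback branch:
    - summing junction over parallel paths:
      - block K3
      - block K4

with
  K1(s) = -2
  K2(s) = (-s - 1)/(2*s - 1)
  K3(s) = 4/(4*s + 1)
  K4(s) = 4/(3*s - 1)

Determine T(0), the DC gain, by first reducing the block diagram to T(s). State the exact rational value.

Step 1. apply the feedback formula to K1, K2 = 4*s/3 - 2/3
Step 2. sum the parallel branches K3, K4 = (28*s)/(12*s^2 - s - 1)
Step 3. reduce the feedback loop with forward [K1/(1-K1*K2)] and return (K3+K4) = (48*s^3 - 28*s^2 - 2*s + 2)/(148*s^2 - 59*s - 3)
Step 3 gives the overall T(s). Then T(0) = 2/(-3) = -2/3.

Hence the answer: -2/3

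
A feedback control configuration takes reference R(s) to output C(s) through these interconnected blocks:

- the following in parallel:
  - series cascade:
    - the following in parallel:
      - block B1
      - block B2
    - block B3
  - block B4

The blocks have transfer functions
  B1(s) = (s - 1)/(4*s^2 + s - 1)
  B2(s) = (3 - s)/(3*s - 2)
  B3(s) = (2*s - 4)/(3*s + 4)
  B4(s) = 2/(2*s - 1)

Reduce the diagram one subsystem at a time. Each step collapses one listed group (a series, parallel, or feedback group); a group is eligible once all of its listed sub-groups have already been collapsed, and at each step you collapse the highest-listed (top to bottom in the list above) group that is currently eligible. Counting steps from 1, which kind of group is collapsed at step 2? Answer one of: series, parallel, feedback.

Reducing step by step:

[1] parallel reduction of B1, B2
[2] reduce the series chain (B1+B2), B3
[3] reduce the parallel group ((B1+B2)*B3), B4
The group at step 2 is a series group.

Answer: series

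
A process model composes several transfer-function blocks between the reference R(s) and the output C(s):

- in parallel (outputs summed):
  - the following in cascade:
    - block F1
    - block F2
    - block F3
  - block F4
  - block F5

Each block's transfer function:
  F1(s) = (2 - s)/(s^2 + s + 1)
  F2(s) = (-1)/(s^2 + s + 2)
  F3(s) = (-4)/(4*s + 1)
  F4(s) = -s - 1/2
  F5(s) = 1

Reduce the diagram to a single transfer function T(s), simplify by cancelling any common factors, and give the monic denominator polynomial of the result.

First reduce the diagram to T(s).

Step 1. cascade F1, F2, F3 -> (8 - 4*s)/(4*s^5 + 9*s^4 + 18*s^3 + 16*s^2 + 11*s + 2)
Step 2. reduce the parallel group (F1*F2*F3), F4, F5 -> (-8*s^6 - 14*s^5 - 27*s^4 - 14*s^3 - 6*s^2 - s + 18)/(8*s^5 + 18*s^4 + 36*s^3 + 32*s^2 + 22*s + 4)
The result of step 2 is T(s) in lowest terms. Its denominator has leading coefficient 8; dividing the denominator through by 8 makes it monic.

Answer: s^5 + 9*s^4/4 + 9*s^3/2 + 4*s^2 + 11*s/4 + 1/2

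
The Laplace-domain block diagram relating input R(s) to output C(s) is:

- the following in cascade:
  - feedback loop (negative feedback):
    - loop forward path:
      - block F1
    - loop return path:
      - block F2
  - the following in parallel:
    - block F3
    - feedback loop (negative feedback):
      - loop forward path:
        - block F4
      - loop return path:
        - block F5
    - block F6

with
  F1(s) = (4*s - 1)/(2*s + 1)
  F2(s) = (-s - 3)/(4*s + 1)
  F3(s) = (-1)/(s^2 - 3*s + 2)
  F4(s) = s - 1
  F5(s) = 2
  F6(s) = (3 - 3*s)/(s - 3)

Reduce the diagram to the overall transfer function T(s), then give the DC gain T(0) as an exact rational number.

First reduce the diagram to T(s).

Step 1 - apply the feedback formula to F1, F2 = (16*s^2 - 1)/(4*s^2 - 5*s + 4)
Step 2 - feedback reduction of F4, F5 = (s - 1)/(2*s - 1)
Step 3 - add F3, [F4/(1+F4*F5)], F6 (parallel) = (-5*s^4 + 20*s^3 - 27*s^2 + 17*s - 3)/(2*s^4 - 13*s^3 + 28*s^2 - 23*s + 6)
Step 4 - combine [F1/(1+F1*F2)], (F3+[F4/(1+F4*F5)]+F6) in series = (-80*s^6 + 320*s^5 - 427*s^4 + 252*s^3 - 21*s^2 - 17*s + 3)/(8*s^6 - 62*s^5 + 185*s^4 - 284*s^3 + 251*s^2 - 122*s + 24)
Evaluating the step-4 result (the overall T(s)) at s = 0 gives T(0) = 3/24 = 1/8.

Answer: 1/8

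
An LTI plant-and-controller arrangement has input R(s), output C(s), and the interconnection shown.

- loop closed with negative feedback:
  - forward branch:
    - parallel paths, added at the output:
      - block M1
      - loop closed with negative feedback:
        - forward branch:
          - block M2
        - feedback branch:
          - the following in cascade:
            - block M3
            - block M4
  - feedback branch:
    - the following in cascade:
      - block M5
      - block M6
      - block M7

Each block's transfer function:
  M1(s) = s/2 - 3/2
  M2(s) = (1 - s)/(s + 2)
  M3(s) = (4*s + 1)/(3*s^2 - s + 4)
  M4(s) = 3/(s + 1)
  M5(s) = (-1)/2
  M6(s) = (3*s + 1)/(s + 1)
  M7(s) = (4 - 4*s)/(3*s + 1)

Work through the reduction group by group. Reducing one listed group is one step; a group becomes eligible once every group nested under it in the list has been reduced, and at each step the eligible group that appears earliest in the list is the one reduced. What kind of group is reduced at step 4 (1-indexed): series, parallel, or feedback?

Step 1 - combine M3, M4 in series
Step 2 - close the feedback loop around M2, (M3*M4)
Step 3 - sum the parallel branches M1, [M2/(1+M2*(M3*M4))]
Step 4 - combine M5, M6, M7 in series
Step 5 - close the feedback loop around (M1+[M2/(1+M2*(M3*M4))]), (M5*M6*M7)
Step 4: series.

Hence the answer: series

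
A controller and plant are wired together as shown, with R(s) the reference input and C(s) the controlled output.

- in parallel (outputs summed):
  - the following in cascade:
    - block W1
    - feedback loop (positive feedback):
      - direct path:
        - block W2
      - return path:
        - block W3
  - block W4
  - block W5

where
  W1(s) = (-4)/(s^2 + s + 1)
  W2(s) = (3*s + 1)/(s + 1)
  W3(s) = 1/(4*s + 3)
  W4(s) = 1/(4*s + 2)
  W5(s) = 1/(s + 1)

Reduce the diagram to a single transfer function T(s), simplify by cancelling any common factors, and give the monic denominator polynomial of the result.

[1] apply the feedback formula to W2, W3, giving (12*s^2 + 13*s + 3)/(4*s^2 + 4*s + 2)
[2] reduce the series chain W1, [W2/(1-W2*W3)], giving (-24*s^2 - 26*s - 6)/(2*s^4 + 4*s^3 + 5*s^2 + 3*s + 1)
[3] add (W1*[W2/(1-W2*W3)]), W4, W5 (parallel), giving (10*s^5 - 70*s^4 - 211*s^3 - 198*s^2 - 74*s - 9)/(8*s^6 + 28*s^5 + 48*s^4 + 50*s^3 + 32*s^2 + 12*s + 2)
That last expression is T(s), already simplified. Scaling its denominator by 1/8 (the reciprocal of the leading coefficient) yields the monic denominator.

Therefore the answer is s^6 + 7*s^5/2 + 6*s^4 + 25*s^3/4 + 4*s^2 + 3*s/2 + 1/4.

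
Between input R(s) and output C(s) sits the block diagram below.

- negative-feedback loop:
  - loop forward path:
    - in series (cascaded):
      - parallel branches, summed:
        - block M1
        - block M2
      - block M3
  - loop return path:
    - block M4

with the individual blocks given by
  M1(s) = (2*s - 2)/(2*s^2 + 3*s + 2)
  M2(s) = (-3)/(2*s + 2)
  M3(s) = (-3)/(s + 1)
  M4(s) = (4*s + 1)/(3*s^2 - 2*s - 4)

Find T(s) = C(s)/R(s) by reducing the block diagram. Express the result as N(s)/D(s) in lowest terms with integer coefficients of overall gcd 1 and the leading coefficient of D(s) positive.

Answer: (18*s^4 + 69*s^3 + 12*s^2 - 168*s - 120)/(12*s^6 + 34*s^5 + 16*s^4 - 30*s^3 + 18*s^2 + 83*s + 14)

Working:
Step 1 - parallel reduction of M1, M2, giving (-2*s^2 - 9*s - 10)/(4*s^3 + 10*s^2 + 10*s + 4)
Step 2 - combine (M1+M2), M3 in series, giving (6*s^2 + 27*s + 30)/(4*s^4 + 14*s^3 + 20*s^2 + 14*s + 4)
Step 3 - feedback reduction of ((M1+M2)*M3), M4 - this is the overall T(s), already in the required normalized form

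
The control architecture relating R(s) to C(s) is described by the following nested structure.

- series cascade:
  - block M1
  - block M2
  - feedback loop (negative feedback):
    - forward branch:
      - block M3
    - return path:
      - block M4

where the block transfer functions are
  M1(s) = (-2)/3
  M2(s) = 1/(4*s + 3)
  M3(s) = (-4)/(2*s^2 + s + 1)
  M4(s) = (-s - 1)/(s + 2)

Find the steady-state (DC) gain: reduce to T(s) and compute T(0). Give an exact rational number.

1. feedback reduction of M3, M4 gives (-4*s - 8)/(2*s^3 + 5*s^2 + 7*s + 6)
2. combine M1, M2, [M3/(1+M3*M4)] in series gives (8*s + 16)/(24*s^4 + 78*s^3 + 129*s^2 + 135*s + 54)
That last expression is T(s); at s = 0 only the constant terms survive, so T(0) = 16/54 = 8/27.

Answer: 8/27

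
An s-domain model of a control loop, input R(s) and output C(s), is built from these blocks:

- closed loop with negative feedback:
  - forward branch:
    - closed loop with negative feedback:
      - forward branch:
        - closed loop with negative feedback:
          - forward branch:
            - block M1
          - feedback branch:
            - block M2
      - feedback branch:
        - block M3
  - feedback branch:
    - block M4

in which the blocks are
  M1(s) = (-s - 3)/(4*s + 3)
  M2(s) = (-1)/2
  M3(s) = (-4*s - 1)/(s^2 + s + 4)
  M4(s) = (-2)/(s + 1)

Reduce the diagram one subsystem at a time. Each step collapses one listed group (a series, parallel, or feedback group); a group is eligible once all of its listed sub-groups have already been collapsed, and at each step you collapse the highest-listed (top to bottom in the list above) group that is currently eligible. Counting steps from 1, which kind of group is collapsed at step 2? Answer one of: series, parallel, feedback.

[1] apply the feedback formula to M1, M2
[2] feedback reduction of [M1/(1+M1*M2)], M3
[3] reduce the feedback loop with forward [[M1/(1+M1*M2)]/(1+[M1/(1+M1*M2)]*M3)] and return M4
At step 2 the group reduced is feedback.

Answer: feedback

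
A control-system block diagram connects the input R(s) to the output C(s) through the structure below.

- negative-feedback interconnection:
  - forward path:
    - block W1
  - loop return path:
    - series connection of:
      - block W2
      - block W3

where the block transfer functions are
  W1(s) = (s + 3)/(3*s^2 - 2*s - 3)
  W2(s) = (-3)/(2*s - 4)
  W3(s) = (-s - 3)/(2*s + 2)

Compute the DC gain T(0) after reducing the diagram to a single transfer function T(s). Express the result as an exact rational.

First reduce the diagram to T(s).

Step 1: multiply W2, W3 (series); result (3*s + 9)/(4*s^2 - 4*s - 8)
Step 2: feedback reduction of W1, (W2*W3); result (4*s^3 + 8*s^2 - 20*s - 24)/(12*s^4 - 20*s^3 - 25*s^2 + 46*s + 51)
The step-2 result is T(s). Setting s = 0: T(0) = -24/51 = -8/17.

Answer: -8/17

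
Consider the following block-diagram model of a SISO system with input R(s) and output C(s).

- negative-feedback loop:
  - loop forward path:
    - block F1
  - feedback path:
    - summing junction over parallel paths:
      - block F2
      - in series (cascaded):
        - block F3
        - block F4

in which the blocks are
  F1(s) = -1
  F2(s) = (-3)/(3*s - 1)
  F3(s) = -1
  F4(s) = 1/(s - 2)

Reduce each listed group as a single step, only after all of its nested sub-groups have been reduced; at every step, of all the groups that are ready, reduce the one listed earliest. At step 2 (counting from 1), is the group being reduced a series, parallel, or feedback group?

(1) reduce the series chain F3, F4
(2) parallel reduction of F2, (F3*F4)
(3) reduce the feedback loop with forward F1 and return (F2+(F3*F4))
The group at step 2 is a parallel group.

Answer: parallel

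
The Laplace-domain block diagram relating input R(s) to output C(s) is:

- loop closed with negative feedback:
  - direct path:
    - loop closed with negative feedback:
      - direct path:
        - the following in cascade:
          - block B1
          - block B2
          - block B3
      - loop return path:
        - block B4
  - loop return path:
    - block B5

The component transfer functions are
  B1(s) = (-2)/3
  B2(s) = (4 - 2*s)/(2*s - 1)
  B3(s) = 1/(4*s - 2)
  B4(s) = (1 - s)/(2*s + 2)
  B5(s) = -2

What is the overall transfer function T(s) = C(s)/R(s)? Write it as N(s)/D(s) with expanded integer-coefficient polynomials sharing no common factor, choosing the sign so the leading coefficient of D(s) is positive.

Answer: (2*s^2 - 2*s - 4)/(12*s^3 - 5*s^2 - 2*s + 9)

Working:
Step 1: combine B1, B2, B3 in series = (2*s - 4)/(12*s^2 - 12*s + 3)
Step 2: feedback reduction of (B1*B2*B3), B4 = (2*s^2 - 2*s - 4)/(12*s^3 - s^2 - 6*s + 1)
Step 3: apply the feedback formula to [(B1*B2*B3)/(1+(B1*B2*B3)*B4)], B5, giving the overall T(s)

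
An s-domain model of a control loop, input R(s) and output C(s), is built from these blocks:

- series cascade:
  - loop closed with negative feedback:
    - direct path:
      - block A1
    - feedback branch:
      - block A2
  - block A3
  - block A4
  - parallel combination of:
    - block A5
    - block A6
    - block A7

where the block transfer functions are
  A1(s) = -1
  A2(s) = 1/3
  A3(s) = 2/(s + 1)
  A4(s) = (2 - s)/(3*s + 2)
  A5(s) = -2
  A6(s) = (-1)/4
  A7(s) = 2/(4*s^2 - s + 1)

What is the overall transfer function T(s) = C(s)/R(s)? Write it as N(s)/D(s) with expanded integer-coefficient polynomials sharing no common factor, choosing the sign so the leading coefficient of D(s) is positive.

Step 1: feedback reduction of A1, A2, giving (-3)/2
Step 2: reduce the parallel group A5, A6, A7, giving (-36*s^2 + 9*s - 1)/(16*s^2 - 4*s + 4)
Step 3: reduce the series chain [A1/(1+A1*A2)], A3, A4, (A5+A6+A7), which is the overall transfer function T(s) = C(s)/R(s) in lowest terms

Therefore the answer is (-108*s^3 + 243*s^2 - 57*s + 6)/(48*s^4 + 68*s^3 + 24*s^2 + 12*s + 8).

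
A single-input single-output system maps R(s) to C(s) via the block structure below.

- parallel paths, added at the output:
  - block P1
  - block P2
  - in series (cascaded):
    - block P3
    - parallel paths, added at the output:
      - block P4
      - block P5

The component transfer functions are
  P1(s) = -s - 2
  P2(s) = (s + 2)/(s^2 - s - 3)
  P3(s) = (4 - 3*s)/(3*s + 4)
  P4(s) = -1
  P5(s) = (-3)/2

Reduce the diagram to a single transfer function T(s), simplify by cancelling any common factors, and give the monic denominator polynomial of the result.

First reduce the diagram to T(s).

Step 1. parallel reduction of P4, P5 -> (-5)/2
Step 2. combine P3, (P4+P5) in series -> (15*s - 20)/(6*s + 8)
Step 3. reduce the parallel group P1, P2, (P3*(P4+P5)) -> (-6*s^4 + s^3 - 7*s^2 + 71*s + 124)/(6*s^3 + 2*s^2 - 26*s - 24)
That last expression is T(s), already simplified. Scaling its denominator by 1/6 (the reciprocal of the leading coefficient) yields the monic denominator.

Answer: s^3 + s^2/3 - 13*s/3 - 4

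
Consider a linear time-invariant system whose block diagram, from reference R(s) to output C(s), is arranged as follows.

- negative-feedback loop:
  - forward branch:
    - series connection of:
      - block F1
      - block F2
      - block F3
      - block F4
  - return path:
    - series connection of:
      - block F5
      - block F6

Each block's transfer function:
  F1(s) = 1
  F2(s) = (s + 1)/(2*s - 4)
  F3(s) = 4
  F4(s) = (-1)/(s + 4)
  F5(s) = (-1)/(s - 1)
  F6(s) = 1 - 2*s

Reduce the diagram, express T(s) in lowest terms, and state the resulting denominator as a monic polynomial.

The answer is s^3 - 3*s^2 - 12*s + 10.

Reasoning:
Step 1: combine F1, F2, F3, F4 in series = (-2*s - 2)/(s^2 + 2*s - 8)
Step 2: combine F5, F6 in series = (2*s - 1)/(s - 1)
Step 3: apply the feedback formula to (F1*F2*F3*F4), (F5*F6) = (2 - 2*s^2)/(s^3 - 3*s^2 - 12*s + 10)
Step 3 gives the fully reduced T(s), with no common factor left to cancel. The denominator is already monic (leading coefficient 1).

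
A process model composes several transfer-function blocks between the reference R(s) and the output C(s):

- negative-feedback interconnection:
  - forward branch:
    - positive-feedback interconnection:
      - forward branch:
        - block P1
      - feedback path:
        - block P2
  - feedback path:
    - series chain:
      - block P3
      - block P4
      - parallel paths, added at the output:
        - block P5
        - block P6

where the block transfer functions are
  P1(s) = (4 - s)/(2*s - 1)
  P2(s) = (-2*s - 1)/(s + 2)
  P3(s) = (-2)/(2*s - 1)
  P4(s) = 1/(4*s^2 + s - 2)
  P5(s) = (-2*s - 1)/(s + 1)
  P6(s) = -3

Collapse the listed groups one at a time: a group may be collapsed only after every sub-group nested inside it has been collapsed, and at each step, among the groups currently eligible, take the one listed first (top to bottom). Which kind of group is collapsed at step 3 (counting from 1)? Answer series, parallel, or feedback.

(1) feedback reduction of P1, P2
(2) reduce the parallel group P5, P6
(3) cascade P3, P4, (P5+P6)
(4) reduce the feedback loop with forward [P1/(1-P1*P2)] and return (P3*P4*(P5+P6))
Step 3 collapses a series group.

Therefore the answer is series.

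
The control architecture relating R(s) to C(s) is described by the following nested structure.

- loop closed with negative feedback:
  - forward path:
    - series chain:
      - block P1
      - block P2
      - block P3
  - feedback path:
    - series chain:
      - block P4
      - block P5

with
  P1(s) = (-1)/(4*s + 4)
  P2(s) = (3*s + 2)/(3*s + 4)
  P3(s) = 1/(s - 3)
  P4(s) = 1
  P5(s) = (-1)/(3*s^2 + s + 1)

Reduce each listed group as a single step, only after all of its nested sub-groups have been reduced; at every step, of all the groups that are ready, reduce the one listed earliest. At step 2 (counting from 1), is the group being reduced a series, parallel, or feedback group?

[1] series reduction of P1, P2, P3
[2] series reduction of P4, P5
[3] close the feedback loop around (P1*P2*P3), (P4*P5)
The group at step 2 is a series group.

Therefore the answer is series.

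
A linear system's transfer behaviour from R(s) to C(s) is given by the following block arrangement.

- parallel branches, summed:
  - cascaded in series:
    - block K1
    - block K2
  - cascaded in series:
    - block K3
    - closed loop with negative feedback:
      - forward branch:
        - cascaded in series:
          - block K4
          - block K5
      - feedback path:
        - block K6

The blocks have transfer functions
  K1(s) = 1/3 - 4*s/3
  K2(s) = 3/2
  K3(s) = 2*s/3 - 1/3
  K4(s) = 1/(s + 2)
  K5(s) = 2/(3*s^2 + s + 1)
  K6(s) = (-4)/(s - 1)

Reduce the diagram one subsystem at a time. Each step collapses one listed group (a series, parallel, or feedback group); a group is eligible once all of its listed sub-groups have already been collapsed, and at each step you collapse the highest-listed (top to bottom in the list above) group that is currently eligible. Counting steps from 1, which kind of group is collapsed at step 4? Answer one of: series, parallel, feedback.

Answer: series

Working:
Step 1. reduce the series chain K1, K2
Step 2. cascade K4, K5
Step 3. apply the feedback formula to (K4*K5), K6
Step 4. combine K3, [(K4*K5)/(1+(K4*K5)*K6)] in series
Step 5. reduce the parallel group (K1*K2), (K3*[(K4*K5)/(1+(K4*K5)*K6)])
Step 4 collapses a series group.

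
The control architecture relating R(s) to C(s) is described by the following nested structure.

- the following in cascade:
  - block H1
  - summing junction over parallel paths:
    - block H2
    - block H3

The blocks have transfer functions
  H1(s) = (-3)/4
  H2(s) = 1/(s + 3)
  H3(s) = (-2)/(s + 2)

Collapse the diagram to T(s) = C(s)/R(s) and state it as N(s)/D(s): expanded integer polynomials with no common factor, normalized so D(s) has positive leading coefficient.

First reduce the diagram to T(s).

Step 1: combine H2, H3 in parallel -> (-s - 4)/(s^2 + 5*s + 6)
Step 2: multiply H1, (H2+H3) (series) - this is the overall T(s), already in the required normalized form

Answer: (3*s + 12)/(4*s^2 + 20*s + 24)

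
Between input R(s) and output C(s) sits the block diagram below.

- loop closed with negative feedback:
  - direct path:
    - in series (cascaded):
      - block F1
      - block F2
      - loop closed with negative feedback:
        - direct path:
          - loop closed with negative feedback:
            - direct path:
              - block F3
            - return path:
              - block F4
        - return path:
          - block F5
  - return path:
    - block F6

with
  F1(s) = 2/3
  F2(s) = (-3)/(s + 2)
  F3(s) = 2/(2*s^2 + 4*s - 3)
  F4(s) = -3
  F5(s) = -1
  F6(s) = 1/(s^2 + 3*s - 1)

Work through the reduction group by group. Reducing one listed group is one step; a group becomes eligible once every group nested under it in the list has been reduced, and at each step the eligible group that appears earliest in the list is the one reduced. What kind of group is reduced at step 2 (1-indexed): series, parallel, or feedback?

The answer is feedback.

Reasoning:
Step 1: reduce the feedback loop with forward F3 and return F4
Step 2: reduce the feedback loop with forward [F3/(1+F3*F4)] and return F5
Step 3: series reduction of F1, F2, [[F3/(1+F3*F4)]/(1+[F3/(1+F3*F4)]*F5)]
Step 4: reduce the feedback loop with forward (F1*F2*[[F3/(1+F3*F4)]/(1+[F3/(1+F3*F4)]*F5)]) and return F6
At step 2 the group reduced is feedback.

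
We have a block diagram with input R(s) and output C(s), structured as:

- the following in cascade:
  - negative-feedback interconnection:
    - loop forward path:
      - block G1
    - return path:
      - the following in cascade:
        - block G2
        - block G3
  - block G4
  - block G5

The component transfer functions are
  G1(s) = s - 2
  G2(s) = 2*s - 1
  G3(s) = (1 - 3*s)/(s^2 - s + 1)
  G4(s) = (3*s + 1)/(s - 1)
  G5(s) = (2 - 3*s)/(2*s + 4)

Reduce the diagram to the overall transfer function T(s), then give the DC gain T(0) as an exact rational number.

1. series reduction of G2, G3, giving (-6*s^2 + 5*s - 1)/(s^2 - s + 1)
2. close the feedback loop around G1, (G2*G3), giving (-s^3 + 3*s^2 - 3*s + 2)/(6*s^3 - 18*s^2 + 12*s - 3)
3. reduce the series chain [G1/(1+G1*(G2*G3))], G4, G5, giving (9*s^5 - 30*s^4 + 34*s^3 - 21*s^2 + 4)/(12*s^5 - 24*s^4 - 36*s^3 + 90*s^2 - 54*s + 12)
The step-3 result is T(s). Setting s = 0: T(0) = 4/12 = 1/3.

Therefore the answer is 1/3.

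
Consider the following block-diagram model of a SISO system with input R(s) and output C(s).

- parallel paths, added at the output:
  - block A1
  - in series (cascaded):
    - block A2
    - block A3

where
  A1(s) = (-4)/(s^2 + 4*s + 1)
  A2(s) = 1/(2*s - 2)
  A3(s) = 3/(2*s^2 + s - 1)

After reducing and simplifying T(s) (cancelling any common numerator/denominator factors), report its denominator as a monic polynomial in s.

First reduce the diagram to T(s).

1. multiply A2, A3 (series); result 3/(4*s^3 - 2*s^2 - 4*s + 2)
2. sum the parallel branches A1, (A2*A3); result (-16*s^3 + 11*s^2 + 28*s - 5)/(4*s^5 + 14*s^4 - 8*s^3 - 16*s^2 + 4*s + 2)
T(s) is the step-2 result (common factors already cancelled). Leading coefficient of the denominator: 4. Divide through by 4 for the monic polynomial.

Answer: s^5 + 7*s^4/2 - 2*s^3 - 4*s^2 + s + 1/2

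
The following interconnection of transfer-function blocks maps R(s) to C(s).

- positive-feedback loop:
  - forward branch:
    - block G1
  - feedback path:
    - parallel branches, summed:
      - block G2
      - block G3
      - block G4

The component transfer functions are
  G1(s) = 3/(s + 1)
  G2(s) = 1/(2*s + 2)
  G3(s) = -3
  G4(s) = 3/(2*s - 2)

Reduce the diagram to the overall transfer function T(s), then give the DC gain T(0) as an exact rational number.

Answer: 3/13

Working:
[1] combine G2, G3, G4 in parallel = (-3*s^2 + 2*s + 4)/(s^2 - 1)
[2] reduce the feedback loop with forward G1 and return (G2+G3+G4) = (3*s^2 - 3)/(s^3 + 10*s^2 - 7*s - 13)
Step 2 gives the overall T(s). Then T(0) = -3/(-13) = 3/13.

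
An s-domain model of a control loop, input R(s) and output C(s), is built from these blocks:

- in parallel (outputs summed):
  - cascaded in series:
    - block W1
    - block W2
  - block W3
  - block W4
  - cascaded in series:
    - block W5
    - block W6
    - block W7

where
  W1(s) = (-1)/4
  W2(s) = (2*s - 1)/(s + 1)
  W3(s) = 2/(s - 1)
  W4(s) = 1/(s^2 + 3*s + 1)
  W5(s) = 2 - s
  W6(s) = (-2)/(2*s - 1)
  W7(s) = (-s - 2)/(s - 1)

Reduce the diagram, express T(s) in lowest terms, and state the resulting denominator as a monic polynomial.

The answer is s^5 + 5*s^4/2 - 3*s^3/2 - 3*s^2 + s/2 + 1/2.

Reasoning:
[1] combine W1, W2 in series; result (1 - 2*s)/(4*s + 4)
[2] cascade W5, W6, W7; result (8 - 2*s^2)/(2*s^2 - 3*s + 1)
[3] add (W1*W2), W3, W4, (W5*W6*W7) (parallel); result (-12*s^5 - 20*s^4 + 79*s^3 + 142*s^2 + 102*s + 29)/(8*s^5 + 20*s^4 - 12*s^3 - 24*s^2 + 4*s + 4)
That last expression is T(s), already simplified. Scaling its denominator by 1/8 (the reciprocal of the leading coefficient) yields the monic denominator.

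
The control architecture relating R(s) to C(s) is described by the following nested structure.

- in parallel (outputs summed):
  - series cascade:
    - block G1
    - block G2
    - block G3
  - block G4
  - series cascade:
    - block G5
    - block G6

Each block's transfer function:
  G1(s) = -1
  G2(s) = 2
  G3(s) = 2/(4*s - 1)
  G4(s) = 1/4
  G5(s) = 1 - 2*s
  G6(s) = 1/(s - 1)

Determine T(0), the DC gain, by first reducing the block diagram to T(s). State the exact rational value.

Answer: 13/4

Working:
Step 1: multiply G1, G2, G3 (series) = (-4)/(4*s - 1)
Step 2: series reduction of G5, G6 = (1 - 2*s)/(s - 1)
Step 3: reduce the parallel group (G1*G2*G3), G4, (G5*G6) = (-28*s^2 + 3*s + 13)/(16*s^2 - 20*s + 4)
Step 3 gives the overall T(s). Then T(0) = 13/4.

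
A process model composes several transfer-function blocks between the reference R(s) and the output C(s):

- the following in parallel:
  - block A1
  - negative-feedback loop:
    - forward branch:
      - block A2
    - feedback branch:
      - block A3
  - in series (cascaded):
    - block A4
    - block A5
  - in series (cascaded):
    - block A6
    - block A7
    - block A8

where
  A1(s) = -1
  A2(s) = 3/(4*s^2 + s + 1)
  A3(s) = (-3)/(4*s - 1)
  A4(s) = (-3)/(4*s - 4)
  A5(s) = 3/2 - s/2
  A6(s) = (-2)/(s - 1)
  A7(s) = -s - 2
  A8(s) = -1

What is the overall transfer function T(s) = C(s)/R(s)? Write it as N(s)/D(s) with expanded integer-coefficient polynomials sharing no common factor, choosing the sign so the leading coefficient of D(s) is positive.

The answer is (-336*s^4 - 528*s^3 + 33*s^2 - 9*s + 354)/(128*s^4 - 128*s^3 + 24*s^2 - 104*s + 80).

Reasoning:
(1) apply the feedback formula to A2, A3, giving (12*s - 3)/(16*s^3 + 3*s - 10)
(2) multiply A4, A5 (series), giving (3*s - 9)/(8*s - 8)
(3) cascade A6, A7, A8, giving (-2*s - 4)/(s - 1)
(4) reduce the parallel group A1, [A2/(1+A2*A3)], (A4*A5), (A6*A7*A8) - this is the overall T(s), already in the required normalized form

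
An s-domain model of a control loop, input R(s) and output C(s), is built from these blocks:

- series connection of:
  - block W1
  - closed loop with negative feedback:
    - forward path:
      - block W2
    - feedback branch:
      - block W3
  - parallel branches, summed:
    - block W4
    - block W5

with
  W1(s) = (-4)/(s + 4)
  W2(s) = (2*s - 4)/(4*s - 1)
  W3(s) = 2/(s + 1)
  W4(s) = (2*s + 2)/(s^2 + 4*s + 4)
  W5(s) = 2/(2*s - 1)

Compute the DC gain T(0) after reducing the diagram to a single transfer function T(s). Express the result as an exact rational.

The answer is 2/3.

Reasoning:
1. reduce the feedback loop with forward W2 and return W3 -> (2*s^2 - 2*s - 4)/(4*s^2 + 7*s - 9)
2. add W4, W5 (parallel) -> (6*s^2 + 10*s + 6)/(2*s^3 + 7*s^2 + 4*s - 4)
3. combine W1, [W2/(1+W2*W3)], (W4+W5) in series -> (-48*s^4 - 32*s^3 + 128*s^2 + 208*s + 96)/(8*s^6 + 74*s^5 + 215*s^4 + 137*s^3 - 268*s^2 - 220*s + 144)
Step 3 gives the overall T(s). Then T(0) = 96/144 = 2/3.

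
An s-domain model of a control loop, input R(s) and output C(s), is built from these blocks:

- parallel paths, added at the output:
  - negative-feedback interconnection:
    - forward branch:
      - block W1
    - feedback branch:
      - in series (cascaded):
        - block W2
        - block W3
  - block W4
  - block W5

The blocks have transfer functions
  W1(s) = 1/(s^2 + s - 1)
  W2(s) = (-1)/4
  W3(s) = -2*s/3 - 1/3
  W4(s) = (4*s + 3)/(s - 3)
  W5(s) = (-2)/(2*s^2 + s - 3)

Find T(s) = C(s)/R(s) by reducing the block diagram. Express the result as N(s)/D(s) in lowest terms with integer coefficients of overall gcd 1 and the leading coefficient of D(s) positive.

(1) reduce the series chain W2, W3, giving s/6 + 1/12
(2) apply the feedback formula to W1, (W2*W3), giving 12/(12*s^2 + 14*s - 11)
(3) add [W1/(1+W1*(W2*W3))], W4, W5 (parallel): this yields T(s), and no further normalization is needed

Final answer: (96*s^5 + 232*s^4 - 56*s^3 - 360*s^2 + 7*s + 141)/(24*s^5 - 32*s^4 - 164*s^3 + 79*s^2 + 192*s - 99)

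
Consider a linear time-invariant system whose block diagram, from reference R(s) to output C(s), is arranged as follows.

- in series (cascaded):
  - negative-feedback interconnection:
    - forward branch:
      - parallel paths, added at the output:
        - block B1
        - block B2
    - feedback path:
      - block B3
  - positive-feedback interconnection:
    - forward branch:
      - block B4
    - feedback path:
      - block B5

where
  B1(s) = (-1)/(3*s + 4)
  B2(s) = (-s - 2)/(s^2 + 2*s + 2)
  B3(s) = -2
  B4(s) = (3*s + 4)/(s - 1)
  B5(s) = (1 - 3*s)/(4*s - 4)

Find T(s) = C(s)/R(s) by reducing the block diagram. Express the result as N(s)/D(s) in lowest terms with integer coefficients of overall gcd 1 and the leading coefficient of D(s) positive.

(1) parallel reduction of B1, B2 -> (-4*s^2 - 12*s - 10)/(3*s^3 + 10*s^2 + 14*s + 8)
(2) reduce the feedback loop with forward (B1+B2) and return B3 -> (-4*s^2 - 12*s - 10)/(3*s^3 + 18*s^2 + 38*s + 28)
(3) feedback reduction of B4, B5 -> (12*s^2 + 4*s - 16)/(13*s^2 + s)
(4) reduce the series chain [(B1+B2)/(1+(B1+B2)*B3)], [B4/(1-B4*B5)]: this yields T(s), and no further normalization is needed

Hence the answer: (-48*s^4 - 160*s^3 - 104*s^2 + 152*s + 160)/(39*s^5 + 237*s^4 + 512*s^3 + 402*s^2 + 28*s)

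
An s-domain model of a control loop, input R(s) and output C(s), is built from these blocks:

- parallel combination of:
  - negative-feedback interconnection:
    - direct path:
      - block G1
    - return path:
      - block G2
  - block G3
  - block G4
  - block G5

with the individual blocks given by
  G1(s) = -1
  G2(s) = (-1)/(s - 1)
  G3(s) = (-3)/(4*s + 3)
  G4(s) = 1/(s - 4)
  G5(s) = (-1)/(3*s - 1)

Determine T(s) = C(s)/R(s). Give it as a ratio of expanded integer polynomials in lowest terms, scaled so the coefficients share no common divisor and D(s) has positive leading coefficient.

Step 1: reduce the feedback loop with forward G1 and return G2: (1 - s)/s
Step 2: parallel reduction of [G1/(1+G1*G2)], G3, G4, G5, giving the overall T(s)

Hence the answer: (-12*s^4 + 54*s^3 + 37*s^2 - 38*s + 12)/(12*s^4 - 43*s^3 - 23*s^2 + 12*s)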